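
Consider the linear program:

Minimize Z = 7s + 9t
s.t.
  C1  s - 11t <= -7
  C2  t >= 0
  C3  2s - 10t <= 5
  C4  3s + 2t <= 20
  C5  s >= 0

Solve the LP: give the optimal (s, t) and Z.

Vertices and Z = 7s + 9t:
  (206/35, 41/35) → Z = 1811/35
  (0, 7/11) → Z = 63/11
  (0, 10) → Z = 90

At the optimal vertex, s - 11t = -7 and s = 0.
Solving simultaneously gives s = 0, t = 7/11.

s = 0, t = 7/11, minimum Z = 63/11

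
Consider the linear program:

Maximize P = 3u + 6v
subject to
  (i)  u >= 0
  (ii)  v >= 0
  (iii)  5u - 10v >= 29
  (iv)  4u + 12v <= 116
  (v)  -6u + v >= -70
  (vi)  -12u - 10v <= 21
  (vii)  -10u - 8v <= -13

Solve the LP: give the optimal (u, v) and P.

u = 61/5, v = 16/5, maximum P = 279/5

At the optimal vertex, 5u - 10v = 29 and -6u + v = -70.
Solving simultaneously gives u = 61/5, v = 16/5.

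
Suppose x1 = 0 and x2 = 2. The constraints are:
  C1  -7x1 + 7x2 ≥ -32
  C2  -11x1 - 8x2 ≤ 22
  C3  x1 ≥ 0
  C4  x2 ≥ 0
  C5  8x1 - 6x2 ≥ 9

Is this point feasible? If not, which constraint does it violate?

not feasible — violates C5

Constraint C5: 8x1 - 6x2 = -12, which is not ≥ 9. All other constraints are satisfied.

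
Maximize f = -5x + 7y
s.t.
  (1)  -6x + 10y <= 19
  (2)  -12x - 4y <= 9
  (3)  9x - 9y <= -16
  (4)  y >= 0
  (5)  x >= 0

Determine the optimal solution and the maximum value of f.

x = 0, y = 19/10, maximum f = 133/10

The optimum lies where -6x + 10y = 19 and x = 0.
Solving simultaneously gives x = 0, y = 19/10.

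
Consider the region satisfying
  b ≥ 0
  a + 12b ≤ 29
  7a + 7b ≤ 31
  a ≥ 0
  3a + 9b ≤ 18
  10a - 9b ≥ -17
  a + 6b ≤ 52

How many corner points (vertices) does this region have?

5

Pairwise boundary intersections that survive every other constraint:
  (31/7, 0)
  (0, 0)
  (51/14, 11/14)
  (0, 17/9)
  (1/13, 77/39)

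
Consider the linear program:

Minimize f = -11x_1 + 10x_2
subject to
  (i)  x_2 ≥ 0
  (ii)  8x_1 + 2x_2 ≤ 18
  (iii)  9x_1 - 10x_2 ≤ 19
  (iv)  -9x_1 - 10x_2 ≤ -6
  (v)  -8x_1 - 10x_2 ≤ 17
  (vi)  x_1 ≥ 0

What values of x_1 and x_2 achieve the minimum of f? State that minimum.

Vertices and f = -11x_1 + 10x_2:
  (19/9, 0) → f = -209/9
  (2/3, 0) → f = -22/3
  (109/49, 5/49) → f = -1149/49
  (0, 9) → f = 90
  (0, 3/5) → f = 6

x_1 = 109/49, x_2 = 5/49, minimum f = -1149/49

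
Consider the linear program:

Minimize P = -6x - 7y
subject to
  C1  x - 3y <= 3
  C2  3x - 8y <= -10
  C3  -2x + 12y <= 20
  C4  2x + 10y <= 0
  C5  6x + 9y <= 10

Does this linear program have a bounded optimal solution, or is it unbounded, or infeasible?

Vertices and P = -6x - 7y:
  (-54, -19) → P = 457
  (-50/23, 10/23) → P = 10
  (-50/11, 10/11) → P = 230/11
The feasible region has finitely many vertices and no improving ray; the minimum is 10 at (-50/23, 10/23).

bounded optimum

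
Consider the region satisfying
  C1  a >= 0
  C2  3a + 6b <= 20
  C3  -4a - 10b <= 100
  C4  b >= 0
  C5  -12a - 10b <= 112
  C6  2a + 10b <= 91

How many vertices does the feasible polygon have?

3

Pairwise boundary intersections that survive every other constraint:
  (0, 10/3)
  (0, 0)
  (20/3, 0)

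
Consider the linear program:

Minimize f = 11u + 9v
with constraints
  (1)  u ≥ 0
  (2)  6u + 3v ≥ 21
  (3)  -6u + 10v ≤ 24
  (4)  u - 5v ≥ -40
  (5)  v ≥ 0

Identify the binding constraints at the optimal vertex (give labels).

Feasible corners and f = 11u + 9v:
  (23/13, 45/13) → f = 658/13
  (7/2, 0) → f = 77/2
  (14, 54/5) → f = 1256/5
The feasible region is unbounded (it extends along (5, 1), (1, 0)), but f strictly increases along every unbounded feasible direction, so there is no improving ray and the minimum is attained at a vertex.

The minimum is at (7/2, 0). Substituting into each constraint, equality holds for (2) and (5); the remaining constraints have slack.

(2) and (5)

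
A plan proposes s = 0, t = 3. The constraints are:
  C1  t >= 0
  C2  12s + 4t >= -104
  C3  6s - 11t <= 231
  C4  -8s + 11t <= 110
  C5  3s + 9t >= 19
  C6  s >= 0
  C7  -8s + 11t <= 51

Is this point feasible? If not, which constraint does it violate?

C1: 3 ≥ 0 ✓
C2: 12 ≥ -104 ✓
C3: -33 ≤ 231 ✓
C4: 33 ≤ 110 ✓
C5: 27 ≥ 19 ✓
C6: 0 ≥ 0 ✓
C7: 33 ≤ 51 ✓

feasible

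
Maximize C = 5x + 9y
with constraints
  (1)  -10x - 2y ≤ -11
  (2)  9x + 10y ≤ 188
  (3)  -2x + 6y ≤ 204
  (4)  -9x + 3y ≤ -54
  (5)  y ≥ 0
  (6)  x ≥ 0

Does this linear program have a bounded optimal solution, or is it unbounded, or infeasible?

bounded optimum

Corner points and C = 5x + 9y:
  (368/39, 134/13) → C = 5458/39
  (188/9, 0) → C = 940/9
  (6, 0) → C = 30
The feasible region has finitely many vertices and no improving ray; the maximum is 5458/39 at (368/39, 134/13).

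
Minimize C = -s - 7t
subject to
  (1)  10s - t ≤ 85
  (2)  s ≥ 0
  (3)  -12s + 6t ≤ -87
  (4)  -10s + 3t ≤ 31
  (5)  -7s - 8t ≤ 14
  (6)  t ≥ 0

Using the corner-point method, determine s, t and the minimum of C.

Corner points and C = -s - 7t:
  (141/16, 25/8) → C = -491/16
  (17/2, 0) → C = -17/2
  (29/4, 0) → C = -29/4

s = 141/16, t = 25/8, minimum C = -491/16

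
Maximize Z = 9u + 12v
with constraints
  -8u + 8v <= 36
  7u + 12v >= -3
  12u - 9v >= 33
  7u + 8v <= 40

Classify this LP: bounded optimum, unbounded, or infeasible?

bounded optimum

Feasible corners and Z = 9u + 12v:
  (41/23, -89/69) → Z = 13/23
  (18, -43/4) → Z = 33
  (208/53, 83/53) → Z = 2868/53
The feasible region has finitely many vertices and no improving ray; the maximum is 2868/53 at (208/53, 83/53).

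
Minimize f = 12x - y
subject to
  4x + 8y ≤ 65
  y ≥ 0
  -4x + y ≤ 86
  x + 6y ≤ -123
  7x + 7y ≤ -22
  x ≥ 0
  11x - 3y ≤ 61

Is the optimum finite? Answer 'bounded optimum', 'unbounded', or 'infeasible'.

The boundaries x = 0 and 11x - 3y = 61 meet at (0, -61/3), but that point violates y ≥ 0. Every candidate vertex is excluded by some other constraint, so the feasible region is empty.

infeasible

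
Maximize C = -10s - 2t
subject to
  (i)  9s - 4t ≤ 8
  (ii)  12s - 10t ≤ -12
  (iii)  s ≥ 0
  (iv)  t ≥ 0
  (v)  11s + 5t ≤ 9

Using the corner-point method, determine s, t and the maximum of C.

s = 0, t = 6/5, maximum C = -12/5

Corner points and C = -10s - 2t:
  (0, 6/5) → C = -12/5
  (3/17, 24/17) → C = -78/17
  (0, 9/5) → C = -18/5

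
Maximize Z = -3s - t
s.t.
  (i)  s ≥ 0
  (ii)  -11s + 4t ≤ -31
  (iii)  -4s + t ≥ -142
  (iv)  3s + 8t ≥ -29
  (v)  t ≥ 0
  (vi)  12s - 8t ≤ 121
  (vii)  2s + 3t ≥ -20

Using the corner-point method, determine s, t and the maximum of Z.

Extreme points and Z = -3s - t:
  (537/5, 1438/5) → Z = -3049/5
  (31/11, 0) → Z = -93/11
  (203/4, 61) → Z = -853/4
  (121/12, 0) → Z = -121/4

At the optimal vertex, -11s + 4t = -31 and t = 0.
Solving simultaneously gives s = 31/11, t = 0.

s = 31/11, t = 0, maximum Z = -93/11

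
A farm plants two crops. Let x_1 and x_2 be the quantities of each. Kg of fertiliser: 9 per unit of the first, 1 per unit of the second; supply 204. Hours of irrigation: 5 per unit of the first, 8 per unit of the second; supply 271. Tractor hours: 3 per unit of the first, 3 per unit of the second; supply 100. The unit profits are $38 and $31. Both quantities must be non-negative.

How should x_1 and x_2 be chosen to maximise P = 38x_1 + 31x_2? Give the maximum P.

x_1 = 64/3, x_2 = 12, maximum P = 3548/3

Vertices and P = 38x_1 + 31x_2:
  (0, 0) → P = 0
  (0, 100/3) → P = 3100/3
  (68/3, 0) → P = 2584/3
  (64/3, 12) → P = 3548/3

The optimum lies where 9x_1 + x_2 = 204 and 3x_1 + 3x_2 = 100.
Solving simultaneously gives x_1 = 64/3, x_2 = 12.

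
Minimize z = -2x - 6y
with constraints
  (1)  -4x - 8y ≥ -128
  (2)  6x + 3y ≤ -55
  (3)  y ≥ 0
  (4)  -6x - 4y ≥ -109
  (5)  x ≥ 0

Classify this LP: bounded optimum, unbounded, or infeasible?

The boundaries -4x - 8y = -128 and 6x + 3y = -55 meet at (-206/9, 247/9), but that point violates x ≥ 0. Every candidate vertex is excluded by some other constraint, so the feasible region is empty.

infeasible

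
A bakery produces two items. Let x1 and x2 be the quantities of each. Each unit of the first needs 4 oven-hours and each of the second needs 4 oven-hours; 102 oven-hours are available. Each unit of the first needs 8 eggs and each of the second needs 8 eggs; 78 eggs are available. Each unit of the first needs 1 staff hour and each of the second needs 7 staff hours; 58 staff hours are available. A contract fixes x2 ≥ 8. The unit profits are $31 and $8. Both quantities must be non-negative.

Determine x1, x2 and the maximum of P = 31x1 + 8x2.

x1 = 7/4, x2 = 8, maximum P = 473/4

Vertices and P = 31x1 + 8x2:
  (0, 58/7) → P = 464/7
  (0, 8) → P = 64
  (41/24, 193/24) → P = 2815/24
  (7/4, 8) → P = 473/4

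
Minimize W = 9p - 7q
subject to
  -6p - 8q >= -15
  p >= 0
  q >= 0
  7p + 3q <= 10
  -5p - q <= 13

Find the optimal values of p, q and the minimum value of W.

p = 0, q = 15/8, minimum W = -105/8

Vertices and W = 9p - 7q:
  (0, 15/8) → W = -105/8
  (35/38, 45/38) → W = 0
  (0, 0) → W = 0
  (10/7, 0) → W = 90/7

At the optimal vertex, -6p - 8q = -15 and p = 0.
Solving simultaneously gives p = 0, q = 15/8.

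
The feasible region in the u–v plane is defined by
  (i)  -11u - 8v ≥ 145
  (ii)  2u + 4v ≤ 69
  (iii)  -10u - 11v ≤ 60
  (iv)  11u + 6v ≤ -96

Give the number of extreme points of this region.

Of the 6 pairwise boundary intersections, those satisfying every inequality are:
  (-283/7, 1049/28)
  (-1115/41, 790/41)
  (-111/2, 45)

3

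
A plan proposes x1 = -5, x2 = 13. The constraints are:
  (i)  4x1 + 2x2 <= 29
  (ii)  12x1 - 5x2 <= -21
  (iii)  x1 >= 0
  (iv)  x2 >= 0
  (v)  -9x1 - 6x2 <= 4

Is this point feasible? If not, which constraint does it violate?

Constraint (iii): x1 = -5, which is not ≥ 0. All other constraints are satisfied.

not feasible — violates (iii)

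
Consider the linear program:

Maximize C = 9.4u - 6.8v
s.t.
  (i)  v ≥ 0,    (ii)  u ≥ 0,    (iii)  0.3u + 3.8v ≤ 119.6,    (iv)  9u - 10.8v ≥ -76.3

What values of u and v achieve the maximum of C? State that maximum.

u = 1196/3, v = 0, maximum C = 56212/15

Corner points and C = 9.4u - 6.8v:
  (0, 0) → C = 0
  (1196/3, 0) → C = 56212/15
  (0, 763/108) → C = -12971/270
  (50087/1872, 36643/1248) → C = 30331/585

The optimum lies where v = 0 and 0.3u + 3.8v = 119.6.
Solving simultaneously gives u = 1196/3, v = 0.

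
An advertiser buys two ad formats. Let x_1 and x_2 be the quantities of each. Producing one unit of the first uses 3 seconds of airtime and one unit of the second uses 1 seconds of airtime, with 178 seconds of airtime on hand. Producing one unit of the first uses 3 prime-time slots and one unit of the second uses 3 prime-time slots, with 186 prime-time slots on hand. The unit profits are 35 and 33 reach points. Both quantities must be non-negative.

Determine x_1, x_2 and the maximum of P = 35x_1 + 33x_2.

x_1 = 58, x_2 = 4, maximum P = 2162

Vertices and P = 35x_1 + 33x_2:
  (0, 0) → P = 0
  (0, 62) → P = 2046
  (178/3, 0) → P = 6230/3
  (58, 4) → P = 2162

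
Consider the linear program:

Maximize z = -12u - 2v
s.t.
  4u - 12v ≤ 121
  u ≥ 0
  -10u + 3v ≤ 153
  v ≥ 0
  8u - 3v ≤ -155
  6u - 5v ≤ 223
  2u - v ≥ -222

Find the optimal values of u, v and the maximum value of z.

Extreme points and z = -12u - 2v:
  (1, 163/3) → z = -362/3
  (513/4, 957/2) → z = -2496
  (511/2, 733) → z = -4532

u = 1, v = 163/3, maximum z = -362/3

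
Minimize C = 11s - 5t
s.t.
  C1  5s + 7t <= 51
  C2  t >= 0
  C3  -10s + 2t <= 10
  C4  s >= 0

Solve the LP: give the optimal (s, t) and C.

The optimum lies where 5s + 7t = 51 and -10s + 2t = 10.
Solving simultaneously gives s = 2/5, t = 7.

s = 2/5, t = 7, minimum C = -153/5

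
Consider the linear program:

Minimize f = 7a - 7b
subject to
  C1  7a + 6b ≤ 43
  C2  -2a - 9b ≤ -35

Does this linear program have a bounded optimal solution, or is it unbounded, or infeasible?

unbounded

From the feasible point (59/17, 53/17), moving in the direction (-6, 7) keeps every constraint satisfied while f decreases without bound.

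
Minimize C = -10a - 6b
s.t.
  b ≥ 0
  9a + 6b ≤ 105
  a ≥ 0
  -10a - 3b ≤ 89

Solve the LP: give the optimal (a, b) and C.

a = 35/3, b = 0, minimum C = -350/3

Corner points and C = -10a - 6b:
  (35/3, 0) → C = -350/3
  (0, 0) → C = 0
  (0, 35/2) → C = -105

At the optimal vertex, b = 0 and 9a + 6b = 105.
Solving simultaneously gives a = 35/3, b = 0.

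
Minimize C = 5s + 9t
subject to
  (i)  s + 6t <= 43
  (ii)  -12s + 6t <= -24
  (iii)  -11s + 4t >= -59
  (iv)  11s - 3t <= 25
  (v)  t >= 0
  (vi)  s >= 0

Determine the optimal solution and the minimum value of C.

s = 2, t = 0, minimum C = 10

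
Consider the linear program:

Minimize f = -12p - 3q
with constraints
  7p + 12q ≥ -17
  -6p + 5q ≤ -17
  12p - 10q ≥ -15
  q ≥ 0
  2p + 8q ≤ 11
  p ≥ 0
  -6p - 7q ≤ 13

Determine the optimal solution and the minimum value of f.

The binding constraints are q = 0 and 2p + 8q = 11.
Solving simultaneously gives p = 11/2, q = 0.

p = 11/2, q = 0, minimum f = -66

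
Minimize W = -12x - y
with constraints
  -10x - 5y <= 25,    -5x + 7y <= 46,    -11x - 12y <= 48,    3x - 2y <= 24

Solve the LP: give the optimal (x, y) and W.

x = 260/11, y = 258/11, minimum W = -3378/11

Extreme points and W = -12x - y:
  (-81/19, 67/19) → W = 905/19
  (-12/13, -41/13) → W = 185/13
  (260/11, 258/11) → W = -3378/11
  (96/29, -204/29) → W = -948/29

The binding constraints are -5x + 7y = 46 and 3x - 2y = 24.
Solving simultaneously gives x = 260/11, y = 258/11.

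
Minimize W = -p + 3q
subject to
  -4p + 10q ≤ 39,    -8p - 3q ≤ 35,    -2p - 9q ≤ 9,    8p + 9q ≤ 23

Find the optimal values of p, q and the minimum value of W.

Feasible corners and W = -p + 3q:
  (-467/92, 43/23) → W = 983/92
  (-121/116, 101/29) → W = 1333/116
  (-48/11, -1/33) → W = 47/11
  (16/3, -59/27) → W = -107/9

p = 16/3, q = -59/27, minimum W = -107/9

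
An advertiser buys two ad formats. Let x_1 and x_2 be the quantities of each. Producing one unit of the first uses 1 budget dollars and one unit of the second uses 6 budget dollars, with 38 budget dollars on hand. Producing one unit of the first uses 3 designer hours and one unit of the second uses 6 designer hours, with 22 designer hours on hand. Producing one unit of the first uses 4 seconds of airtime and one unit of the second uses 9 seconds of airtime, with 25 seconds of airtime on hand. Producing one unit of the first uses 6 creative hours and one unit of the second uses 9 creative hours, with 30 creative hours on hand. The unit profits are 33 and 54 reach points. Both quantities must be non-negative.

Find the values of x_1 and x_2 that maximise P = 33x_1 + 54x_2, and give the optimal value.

x_1 = 5/2, x_2 = 5/3, maximum P = 345/2

Corner points and P = 33x_1 + 54x_2:
  (0, 0) → P = 0
  (0, 25/9) → P = 150
  (5, 0) → P = 165
  (5/2, 5/3) → P = 345/2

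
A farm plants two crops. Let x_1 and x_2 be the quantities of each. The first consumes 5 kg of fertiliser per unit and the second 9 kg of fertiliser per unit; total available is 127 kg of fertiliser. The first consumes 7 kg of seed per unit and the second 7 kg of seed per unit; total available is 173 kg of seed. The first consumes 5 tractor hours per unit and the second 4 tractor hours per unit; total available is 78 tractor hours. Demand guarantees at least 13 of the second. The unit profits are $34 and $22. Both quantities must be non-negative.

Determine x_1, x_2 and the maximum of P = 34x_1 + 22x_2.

x_1 = 2, x_2 = 13, maximum P = 354

Extreme points and P = 34x_1 + 22x_2:
  (0, 127/9) → P = 2794/9
  (0, 13) → P = 286
  (2, 13) → P = 354

At the optimal vertex, 5x_1 + 9x_2 = 127 and x_2 = 13.
Solving simultaneously gives x_1 = 2, x_2 = 13.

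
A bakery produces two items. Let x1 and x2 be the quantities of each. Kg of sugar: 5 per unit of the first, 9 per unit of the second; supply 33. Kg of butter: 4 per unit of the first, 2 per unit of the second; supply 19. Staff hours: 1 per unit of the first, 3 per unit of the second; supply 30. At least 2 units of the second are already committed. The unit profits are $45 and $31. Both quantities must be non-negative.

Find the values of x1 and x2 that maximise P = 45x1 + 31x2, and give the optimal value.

Vertices and P = 45x1 + 31x2:
  (0, 11/3) → P = 341/3
  (0, 2) → P = 62
  (3, 2) → P = 197

At the optimal vertex, 5x1 + 9x2 = 33 and x2 = 2.
Solving simultaneously gives x1 = 3, x2 = 2.

x1 = 3, x2 = 2, maximum P = 197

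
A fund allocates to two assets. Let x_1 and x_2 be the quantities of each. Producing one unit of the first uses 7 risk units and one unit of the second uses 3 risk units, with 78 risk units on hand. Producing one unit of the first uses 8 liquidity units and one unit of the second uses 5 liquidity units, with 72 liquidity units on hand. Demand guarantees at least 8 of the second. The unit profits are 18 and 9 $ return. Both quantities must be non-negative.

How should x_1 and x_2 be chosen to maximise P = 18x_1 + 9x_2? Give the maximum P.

x_1 = 4, x_2 = 8, maximum P = 144

Corner points and P = 18x_1 + 9x_2:
  (0, 72/5) → P = 648/5
  (0, 8) → P = 72
  (4, 8) → P = 144

At the optimal vertex, 8x_1 + 5x_2 = 72 and x_2 = 8.
Solving simultaneously gives x_1 = 4, x_2 = 8.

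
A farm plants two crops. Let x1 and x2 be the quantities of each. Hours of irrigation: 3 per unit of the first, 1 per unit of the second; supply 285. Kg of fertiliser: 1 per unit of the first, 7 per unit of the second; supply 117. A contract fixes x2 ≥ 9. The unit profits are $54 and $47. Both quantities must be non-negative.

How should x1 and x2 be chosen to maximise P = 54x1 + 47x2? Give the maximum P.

Corner points and P = 54x1 + 47x2:
  (0, 117/7) → P = 5499/7
  (0, 9) → P = 423
  (54, 9) → P = 3339

x1 = 54, x2 = 9, maximum P = 3339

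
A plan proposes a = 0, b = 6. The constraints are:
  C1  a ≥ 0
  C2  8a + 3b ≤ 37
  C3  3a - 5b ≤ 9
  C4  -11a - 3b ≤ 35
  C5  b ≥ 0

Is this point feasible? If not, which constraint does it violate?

C1: 0 ≥ 0 ✓
C2: 18 ≤ 37 ✓
C3: -30 ≤ 9 ✓
C4: -18 ≤ 35 ✓
C5: 6 ≥ 0 ✓

feasible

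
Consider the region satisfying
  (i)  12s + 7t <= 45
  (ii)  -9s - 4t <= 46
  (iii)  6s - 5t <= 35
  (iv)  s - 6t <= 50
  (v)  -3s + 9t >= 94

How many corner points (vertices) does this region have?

3

Of the 10 pairwise boundary intersections, those satisfying every inequality are:
  (-502/15, 319/5)
  (-253/129, 421/43)
  (-790/93, 236/31)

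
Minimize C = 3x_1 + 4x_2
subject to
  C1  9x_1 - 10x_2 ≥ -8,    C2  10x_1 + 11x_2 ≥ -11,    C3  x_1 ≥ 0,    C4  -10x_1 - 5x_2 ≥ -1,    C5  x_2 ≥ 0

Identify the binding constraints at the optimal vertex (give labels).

Corner points and C = 3x_1 + 4x_2:
  (0, 1/5) → C = 4/5
  (0, 0) → C = 0
  (1/10, 0) → C = 3/10

The minimum is at (0, 0). Substituting into each constraint, equality holds for C3 and C5; the remaining constraints have slack.

C3 and C5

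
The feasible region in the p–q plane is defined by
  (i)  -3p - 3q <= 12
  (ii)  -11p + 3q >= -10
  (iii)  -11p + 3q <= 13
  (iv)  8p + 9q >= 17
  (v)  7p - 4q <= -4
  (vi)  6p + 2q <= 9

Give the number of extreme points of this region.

Intersecting each pair of boundary lines and keeping only the points that satisfy every inequality leaves:
  (-22/41, 97/41)
  (1/40, 177/40)
  (32/95, 151/95)
  (14/19, 87/38)

4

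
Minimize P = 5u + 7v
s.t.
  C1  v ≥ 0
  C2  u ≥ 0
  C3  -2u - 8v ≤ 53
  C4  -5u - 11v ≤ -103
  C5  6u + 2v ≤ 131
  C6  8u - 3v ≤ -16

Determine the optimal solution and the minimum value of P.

u = 0, v = 103/11, minimum P = 721/11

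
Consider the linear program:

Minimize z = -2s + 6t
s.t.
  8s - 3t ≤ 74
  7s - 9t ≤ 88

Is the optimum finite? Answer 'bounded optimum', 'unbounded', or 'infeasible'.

From the feasible point (134/17, -62/17), moving in the direction (-9, -7) keeps every constraint satisfied while z decreases without bound.

unbounded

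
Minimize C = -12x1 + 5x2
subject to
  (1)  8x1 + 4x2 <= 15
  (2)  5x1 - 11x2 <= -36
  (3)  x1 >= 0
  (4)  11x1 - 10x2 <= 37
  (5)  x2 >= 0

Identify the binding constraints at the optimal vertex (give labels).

(1) and (2)

Vertices and C = -12x1 + 5x2:
  (7/36, 121/36) → C = 521/36
  (0, 15/4) → C = 75/4
  (0, 36/11) → C = 180/11

The minimum is at (7/36, 121/36). Substituting into each constraint, equality holds for (1) and (2); the remaining constraints have slack.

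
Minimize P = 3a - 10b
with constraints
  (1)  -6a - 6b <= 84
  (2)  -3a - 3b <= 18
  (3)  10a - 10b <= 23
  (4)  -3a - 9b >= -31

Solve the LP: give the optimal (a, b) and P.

The optimum lies where -3a - 3b = 18 and -3a - 9b = -31.
Solving simultaneously gives a = -85/6, b = 49/6.

a = -85/6, b = 49/6, minimum P = -745/6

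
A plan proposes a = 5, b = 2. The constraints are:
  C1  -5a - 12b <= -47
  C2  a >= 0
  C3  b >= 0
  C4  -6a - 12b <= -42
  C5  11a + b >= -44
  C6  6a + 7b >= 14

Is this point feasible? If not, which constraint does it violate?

C1: -49 ≤ -47 ✓
C2: 5 ≥ 0 ✓
C3: 2 ≥ 0 ✓
C4: -54 ≤ -42 ✓
C5: 57 ≥ -44 ✓
C6: 44 ≥ 14 ✓

feasible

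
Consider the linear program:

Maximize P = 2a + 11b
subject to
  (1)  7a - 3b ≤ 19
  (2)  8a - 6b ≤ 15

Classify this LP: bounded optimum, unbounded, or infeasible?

unbounded

From the feasible point (23/6, 47/18), moving in the direction (3, 7) keeps every constraint satisfied while P increases without bound.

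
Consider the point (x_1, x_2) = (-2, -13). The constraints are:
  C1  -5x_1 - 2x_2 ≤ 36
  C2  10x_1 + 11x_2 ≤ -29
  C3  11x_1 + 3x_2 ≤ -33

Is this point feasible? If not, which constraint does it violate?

C1: 36 ≤ 36 ✓
C2: -163 ≤ -29 ✓
C3: -61 ≤ -33 ✓

feasible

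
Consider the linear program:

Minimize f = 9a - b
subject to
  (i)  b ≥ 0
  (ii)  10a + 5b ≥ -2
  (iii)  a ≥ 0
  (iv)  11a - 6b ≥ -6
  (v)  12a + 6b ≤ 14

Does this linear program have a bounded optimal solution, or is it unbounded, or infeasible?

Corner points and f = 9a - b:
  (0, 0) → f = 0
  (7/6, 0) → f = 21/2
  (0, 1) → f = -1
  (8/23, 113/69) → f = 103/69
The feasible region has finitely many vertices and no improving ray; the minimum is -1 at (0, 1).

bounded optimum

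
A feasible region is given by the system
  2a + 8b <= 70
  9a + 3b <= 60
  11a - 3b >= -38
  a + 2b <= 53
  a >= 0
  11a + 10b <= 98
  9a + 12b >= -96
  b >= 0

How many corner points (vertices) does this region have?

Pairwise boundary intersections that survive every other constraint:
  (0, 35/4)
  (21/17, 287/34)
  (102/19, 74/19)
  (20/3, 0)
  (0, 0)

5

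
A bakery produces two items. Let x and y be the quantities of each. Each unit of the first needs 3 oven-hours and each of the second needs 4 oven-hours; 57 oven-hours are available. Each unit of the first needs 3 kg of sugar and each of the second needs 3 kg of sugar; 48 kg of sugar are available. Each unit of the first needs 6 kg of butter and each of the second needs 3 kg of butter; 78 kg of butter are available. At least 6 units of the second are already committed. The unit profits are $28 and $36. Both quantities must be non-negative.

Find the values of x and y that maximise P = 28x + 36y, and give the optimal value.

Vertices and P = 28x + 36y:
  (0, 57/4) → P = 513
  (0, 6) → P = 216
  (7, 9) → P = 520
  (10, 6) → P = 496

The optimum lies where 3x + 4y = 57 and 3x + 3y = 48.
Solving simultaneously gives x = 7, y = 9.

x = 7, y = 9, maximum P = 520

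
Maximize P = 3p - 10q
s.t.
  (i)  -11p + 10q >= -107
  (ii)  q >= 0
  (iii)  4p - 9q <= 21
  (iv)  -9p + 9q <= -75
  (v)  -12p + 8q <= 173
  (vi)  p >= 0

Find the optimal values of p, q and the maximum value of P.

Feasible corners and P = 3p - 10q:
  (753/59, 197/59) → P = 289/59
  (71/3, 46/3) → P = -247/3
  (54/5, 37/15) → P = 116/15

p = 54/5, q = 37/15, maximum P = 116/15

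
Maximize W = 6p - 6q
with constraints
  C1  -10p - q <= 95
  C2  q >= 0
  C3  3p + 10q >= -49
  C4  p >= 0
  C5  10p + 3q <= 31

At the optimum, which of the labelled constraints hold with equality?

Corner points and W = 6p - 6q:
  (0, 0) → W = 0
  (31/10, 0) → W = 93/5
  (0, 31/3) → W = -62

The maximum is at (31/10, 0). Substituting into each constraint, equality holds for C2 and C5; the remaining constraints have slack.

C2 and C5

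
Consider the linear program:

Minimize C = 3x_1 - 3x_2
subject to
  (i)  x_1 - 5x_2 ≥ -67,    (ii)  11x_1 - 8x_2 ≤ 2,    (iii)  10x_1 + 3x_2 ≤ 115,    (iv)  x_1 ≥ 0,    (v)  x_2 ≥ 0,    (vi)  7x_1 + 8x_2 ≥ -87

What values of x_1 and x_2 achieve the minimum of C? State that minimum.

x_1 = 0, x_2 = 67/5, minimum C = -201/5

At the optimal vertex, x_1 - 5x_2 = -67 and x_1 = 0.
Solving simultaneously gives x_1 = 0, x_2 = 67/5.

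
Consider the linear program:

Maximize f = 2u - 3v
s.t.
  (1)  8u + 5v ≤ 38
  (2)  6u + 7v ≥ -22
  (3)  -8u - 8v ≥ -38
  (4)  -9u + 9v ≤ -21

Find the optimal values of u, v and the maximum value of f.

u = 188/13, v = -202/13, maximum f = 982/13

Corner points and f = 2u - 3v:
  (188/13, -202/13) → f = 982/13
  (19/4, 0) → f = 19/2
  (-17/39, -36/13) → f = 290/39
  (85/24, 29/24) → f = 83/24

The optimum lies where 8u + 5v = 38 and 6u + 7v = -22.
Solving simultaneously gives u = 188/13, v = -202/13.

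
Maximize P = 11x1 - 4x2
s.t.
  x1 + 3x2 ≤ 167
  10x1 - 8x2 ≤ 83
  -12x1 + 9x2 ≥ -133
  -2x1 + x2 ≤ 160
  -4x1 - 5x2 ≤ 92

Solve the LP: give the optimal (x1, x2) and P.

x1 = 1585/38, x2 = 1587/38, maximum P = 11087/38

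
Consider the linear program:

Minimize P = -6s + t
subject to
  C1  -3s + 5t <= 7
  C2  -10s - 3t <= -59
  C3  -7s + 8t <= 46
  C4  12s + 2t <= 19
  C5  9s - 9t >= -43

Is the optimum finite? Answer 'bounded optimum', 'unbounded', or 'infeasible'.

infeasible

The boundaries -3s + 5t = 7 and -10s - 3t = -59 meet at (274/59, 247/59), but that point violates 12s + 2t ≤ 19. Every candidate vertex is excluded by some other constraint, so the feasible region is empty.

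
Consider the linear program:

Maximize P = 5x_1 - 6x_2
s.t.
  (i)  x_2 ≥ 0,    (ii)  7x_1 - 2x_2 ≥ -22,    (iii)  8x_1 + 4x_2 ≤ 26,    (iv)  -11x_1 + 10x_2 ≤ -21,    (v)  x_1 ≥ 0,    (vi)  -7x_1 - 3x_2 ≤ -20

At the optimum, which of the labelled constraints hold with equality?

Vertices and P = 5x_1 - 6x_2:
  (13/4, 0) → P = 65/4
  (20/7, 0) → P = 100/7
  (86/31, 59/62) → P = 253/31
  (263/103, 73/103) → P = 877/103

The maximum is at (13/4, 0). Substituting into each constraint, equality holds for (i) and (iii); the remaining constraints have slack.

(i) and (iii)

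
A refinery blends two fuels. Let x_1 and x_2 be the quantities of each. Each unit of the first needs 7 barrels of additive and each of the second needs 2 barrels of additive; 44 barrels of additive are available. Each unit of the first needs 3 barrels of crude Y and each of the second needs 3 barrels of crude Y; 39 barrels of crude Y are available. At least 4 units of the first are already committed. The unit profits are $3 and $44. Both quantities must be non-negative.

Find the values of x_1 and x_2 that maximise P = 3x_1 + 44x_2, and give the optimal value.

x_1 = 4, x_2 = 8, maximum P = 364

Extreme points and P = 3x_1 + 44x_2:
  (44/7, 0) → P = 132/7
  (4, 0) → P = 12
  (4, 8) → P = 364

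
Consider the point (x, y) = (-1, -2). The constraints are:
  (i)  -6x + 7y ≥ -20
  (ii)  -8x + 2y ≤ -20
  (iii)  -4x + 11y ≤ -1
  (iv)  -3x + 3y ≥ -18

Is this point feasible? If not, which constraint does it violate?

Constraint (ii): -8x + 2y = 4, which is not ≤ -20. All other constraints are satisfied.

not feasible — violates (ii)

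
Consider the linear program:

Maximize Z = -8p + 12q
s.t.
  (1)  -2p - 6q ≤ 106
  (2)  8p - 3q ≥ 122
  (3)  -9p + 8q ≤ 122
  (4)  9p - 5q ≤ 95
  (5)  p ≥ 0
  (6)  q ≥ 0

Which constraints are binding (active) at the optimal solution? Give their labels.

(3) and (4)

Feasible corners and Z = -8p + 12q:
  (1342/37, 2074/37) → Z = 14152/37
  (25, 26) → Z = 112
  (1370/27, 217/3) → Z = 12476/27

The maximum is at (1370/27, 217/3). Substituting into each constraint, equality holds for (3) and (4); the remaining constraints have slack.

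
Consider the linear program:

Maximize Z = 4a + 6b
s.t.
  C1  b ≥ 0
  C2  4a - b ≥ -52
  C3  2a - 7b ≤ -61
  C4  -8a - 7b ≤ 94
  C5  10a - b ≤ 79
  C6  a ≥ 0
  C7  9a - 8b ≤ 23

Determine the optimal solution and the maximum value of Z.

a = 131/6, b = 418/3, maximum Z = 2770/3

Feasible corners and Z = 4a + 6b:
  (131/6, 418/3) → Z = 2770/3
  (0, 52) → Z = 312
  (307/34, 192/17) → Z = 1766/17
  (0, 61/7) → Z = 366/7

At the optimal vertex, 4a - b = -52 and 10a - b = 79.
Solving simultaneously gives a = 131/6, b = 418/3.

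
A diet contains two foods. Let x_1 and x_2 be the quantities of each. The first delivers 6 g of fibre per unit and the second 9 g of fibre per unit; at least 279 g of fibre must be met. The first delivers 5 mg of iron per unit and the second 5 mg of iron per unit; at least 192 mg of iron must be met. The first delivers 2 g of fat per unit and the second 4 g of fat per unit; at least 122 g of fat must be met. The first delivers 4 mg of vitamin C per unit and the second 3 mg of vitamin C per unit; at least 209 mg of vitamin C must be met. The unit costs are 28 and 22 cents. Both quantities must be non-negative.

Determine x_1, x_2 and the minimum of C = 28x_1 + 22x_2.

Vertices and C = 28x_1 + 22x_2:
  (0, 209/3) → C = 4598/3
  (61, 0) → C = 1708
  (47, 7) → C = 1470
The feasible region is unbounded (it extends along (0, 1), (1, 0)), but C strictly increases along every unbounded feasible direction, so there is no improving ray and the minimum is attained at a vertex.

The optimum lies where 2x_1 + 4x_2 = 122 and 4x_1 + 3x_2 = 209.
Solving simultaneously gives x_1 = 47, x_2 = 7.

x_1 = 47, x_2 = 7, minimum C = 1470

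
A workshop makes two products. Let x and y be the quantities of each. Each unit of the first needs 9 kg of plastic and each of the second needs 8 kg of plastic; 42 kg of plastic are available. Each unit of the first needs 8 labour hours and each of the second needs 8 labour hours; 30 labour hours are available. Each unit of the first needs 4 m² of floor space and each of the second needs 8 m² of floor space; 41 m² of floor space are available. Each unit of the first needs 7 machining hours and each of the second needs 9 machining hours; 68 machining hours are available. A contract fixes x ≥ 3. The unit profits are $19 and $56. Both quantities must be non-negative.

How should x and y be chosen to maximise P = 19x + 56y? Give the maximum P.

Vertices and P = 19x + 56y:
  (15/4, 0) → P = 285/4
  (3, 0) → P = 57
  (3, 3/4) → P = 99

The binding constraints are 8x + 8y = 30 and x = 3.
Solving simultaneously gives x = 3, y = 3/4.

x = 3, y = 3/4, maximum P = 99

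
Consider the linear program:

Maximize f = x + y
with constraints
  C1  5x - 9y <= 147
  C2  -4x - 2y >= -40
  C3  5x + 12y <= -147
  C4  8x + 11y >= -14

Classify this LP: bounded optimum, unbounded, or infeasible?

The boundaries 5x - 9y = 147 and -4x - 2y = -40 meet at (327/23, -194/23), but that point violates 5x + 12y ≤ -147. Every candidate vertex is excluded by some other constraint, so the feasible region is empty.

infeasible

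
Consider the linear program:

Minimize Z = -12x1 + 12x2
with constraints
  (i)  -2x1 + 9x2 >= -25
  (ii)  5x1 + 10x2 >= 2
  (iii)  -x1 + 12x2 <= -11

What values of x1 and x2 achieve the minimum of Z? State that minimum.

Feasible corners and Z = -12x1 + 12x2:
  (268/65, -121/65) → Z = -4668/65
  (67/5, 1/5) → Z = -792/5
  (67/35, -53/70) → Z = -1122/35

The binding constraints are -2x1 + 9x2 = -25 and -x1 + 12x2 = -11.
Solving simultaneously gives x1 = 67/5, x2 = 1/5.

x1 = 67/5, x2 = 1/5, minimum Z = -792/5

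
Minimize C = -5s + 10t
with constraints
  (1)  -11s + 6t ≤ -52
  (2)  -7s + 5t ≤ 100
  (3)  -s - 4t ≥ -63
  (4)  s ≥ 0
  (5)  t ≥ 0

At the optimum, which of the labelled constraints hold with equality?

(3) and (5)

Extreme points and C = -5s + 10t:
  (293/25, 641/50) → C = 348/5
  (52/11, 0) → C = -260/11
  (63, 0) → C = -315

The minimum is at (63, 0). Substituting into each constraint, equality holds for (3) and (5); the remaining constraints have slack.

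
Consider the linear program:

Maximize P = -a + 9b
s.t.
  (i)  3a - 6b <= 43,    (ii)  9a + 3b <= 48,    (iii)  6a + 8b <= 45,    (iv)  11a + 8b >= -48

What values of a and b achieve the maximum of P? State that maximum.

a = -93/5, b = 783/40, maximum P = 7791/40

The optimum lies where 6a + 8b = 45 and 11a + 8b = -48.
Solving simultaneously gives a = -93/5, b = 783/40.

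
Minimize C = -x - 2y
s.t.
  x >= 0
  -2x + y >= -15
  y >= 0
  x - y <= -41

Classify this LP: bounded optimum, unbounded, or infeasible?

From the feasible point (0, 41), moving in the direction (0, 1) keeps every constraint satisfied while C decreases without bound.

unbounded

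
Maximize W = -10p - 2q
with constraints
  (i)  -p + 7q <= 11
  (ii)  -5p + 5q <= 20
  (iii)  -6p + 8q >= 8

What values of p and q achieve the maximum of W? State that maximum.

Extreme points and W = -10p - 2q:
  (-17/6, 7/6) → W = 26
  (16/17, 29/17) → W = -218/17
  (-12, -8) → W = 136

At the optimal vertex, -5p + 5q = 20 and -6p + 8q = 8.
Solving simultaneously gives p = -12, q = -8.

p = -12, q = -8, maximum W = 136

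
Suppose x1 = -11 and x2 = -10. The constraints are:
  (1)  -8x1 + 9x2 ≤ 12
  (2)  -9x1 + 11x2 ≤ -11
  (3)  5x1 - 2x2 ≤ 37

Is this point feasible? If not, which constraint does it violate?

feasible

(1): -2 ≤ 12 ✓
(2): -11 ≤ -11 ✓
(3): -35 ≤ 37 ✓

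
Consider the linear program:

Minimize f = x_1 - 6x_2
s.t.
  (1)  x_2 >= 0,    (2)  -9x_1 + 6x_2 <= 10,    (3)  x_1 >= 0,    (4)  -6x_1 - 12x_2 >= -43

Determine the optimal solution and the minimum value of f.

Vertices and f = x_1 - 6x_2:
  (0, 0) → f = 0
  (43/6, 0) → f = 43/6
  (0, 5/3) → f = -10
  (23/24, 149/48) → f = -53/3

The binding constraints are -9x_1 + 6x_2 = 10 and -6x_1 - 12x_2 = -43.
Solving simultaneously gives x_1 = 23/24, x_2 = 149/48.

x_1 = 23/24, x_2 = 149/48, minimum f = -53/3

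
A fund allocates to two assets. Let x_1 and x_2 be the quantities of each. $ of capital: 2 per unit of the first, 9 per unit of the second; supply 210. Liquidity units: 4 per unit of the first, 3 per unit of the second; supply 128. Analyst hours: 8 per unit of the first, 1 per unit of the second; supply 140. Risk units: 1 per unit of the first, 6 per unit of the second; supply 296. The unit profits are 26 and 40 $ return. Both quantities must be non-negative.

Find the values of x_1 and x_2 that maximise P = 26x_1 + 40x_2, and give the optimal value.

x_1 = 15, x_2 = 20, maximum P = 1190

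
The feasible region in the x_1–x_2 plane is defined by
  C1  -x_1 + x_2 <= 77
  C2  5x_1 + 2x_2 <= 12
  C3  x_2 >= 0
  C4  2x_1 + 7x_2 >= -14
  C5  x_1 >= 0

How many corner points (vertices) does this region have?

The feasible vertices (each the meet of two boundaries and inside every other half-plane) are:
  (12/5, 0)
  (0, 6)
  (0, 0)

3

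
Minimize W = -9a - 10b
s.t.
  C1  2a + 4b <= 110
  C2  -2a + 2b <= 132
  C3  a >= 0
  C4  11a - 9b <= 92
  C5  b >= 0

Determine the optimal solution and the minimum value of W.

Extreme points and W = -9a - 10b:
  (0, 55/2) → W = -275
  (679/31, 513/31) → W = -11241/31
  (0, 0) → W = 0
  (92/11, 0) → W = -828/11

The binding constraints are 2a + 4b = 110 and 11a - 9b = 92.
Solving simultaneously gives a = 679/31, b = 513/31.

a = 679/31, b = 513/31, minimum W = -11241/31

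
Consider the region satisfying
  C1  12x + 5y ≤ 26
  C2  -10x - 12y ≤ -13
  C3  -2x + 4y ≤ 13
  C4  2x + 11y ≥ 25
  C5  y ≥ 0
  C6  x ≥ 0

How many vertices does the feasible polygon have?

The feasible vertices (each the meet of two boundaries and inside every other half-plane) are:
  (39/58, 104/29)
  (161/122, 124/61)
  (0, 13/4)
  (0, 25/11)

4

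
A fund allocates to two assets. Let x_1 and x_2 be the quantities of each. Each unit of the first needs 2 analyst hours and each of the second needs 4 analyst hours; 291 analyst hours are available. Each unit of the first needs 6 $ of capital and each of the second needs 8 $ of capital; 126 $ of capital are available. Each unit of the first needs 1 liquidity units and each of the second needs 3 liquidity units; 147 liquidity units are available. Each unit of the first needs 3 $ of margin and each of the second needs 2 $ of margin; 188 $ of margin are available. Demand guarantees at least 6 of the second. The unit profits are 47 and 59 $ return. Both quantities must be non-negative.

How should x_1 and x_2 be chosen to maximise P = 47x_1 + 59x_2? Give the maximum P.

x_1 = 13, x_2 = 6, maximum P = 965

Extreme points and P = 47x_1 + 59x_2:
  (0, 63/4) → P = 3717/4
  (0, 6) → P = 354
  (13, 6) → P = 965

The binding constraints are 6x_1 + 8x_2 = 126 and x_2 = 6.
Solving simultaneously gives x_1 = 13, x_2 = 6.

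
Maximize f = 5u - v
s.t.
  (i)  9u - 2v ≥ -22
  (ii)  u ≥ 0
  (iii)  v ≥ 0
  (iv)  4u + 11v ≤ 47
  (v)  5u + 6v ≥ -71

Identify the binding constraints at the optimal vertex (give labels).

(iii) and (iv)

Vertices and f = 5u - v:
  (0, 0) → f = 0
  (0, 47/11) → f = -47/11
  (47/4, 0) → f = 235/4

The maximum is at (47/4, 0). Substituting into each constraint, equality holds for (iii) and (iv); the remaining constraints have slack.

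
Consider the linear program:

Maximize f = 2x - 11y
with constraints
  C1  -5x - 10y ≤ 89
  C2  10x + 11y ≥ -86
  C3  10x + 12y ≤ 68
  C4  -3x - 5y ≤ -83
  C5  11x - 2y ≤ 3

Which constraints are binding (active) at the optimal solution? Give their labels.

Feasible corners and f = 2x - 11y:
  (-178, 154) → f = -2050
  (-79, 64) → f = -862
  (-328/7, 313/7) → f = -4099/7

The maximum is at (-328/7, 313/7). Substituting into each constraint, equality holds for C3 and C4; the remaining constraints have slack.

C3 and C4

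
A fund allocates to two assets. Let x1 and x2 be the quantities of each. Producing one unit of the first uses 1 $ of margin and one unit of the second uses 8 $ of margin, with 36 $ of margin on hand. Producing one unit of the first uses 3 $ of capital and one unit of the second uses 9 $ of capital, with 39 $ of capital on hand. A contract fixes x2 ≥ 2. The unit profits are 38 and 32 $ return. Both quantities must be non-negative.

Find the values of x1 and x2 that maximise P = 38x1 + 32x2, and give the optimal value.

x1 = 7, x2 = 2, maximum P = 330

Feasible corners and P = 38x1 + 32x2:
  (0, 13/3) → P = 416/3
  (0, 2) → P = 64
  (7, 2) → P = 330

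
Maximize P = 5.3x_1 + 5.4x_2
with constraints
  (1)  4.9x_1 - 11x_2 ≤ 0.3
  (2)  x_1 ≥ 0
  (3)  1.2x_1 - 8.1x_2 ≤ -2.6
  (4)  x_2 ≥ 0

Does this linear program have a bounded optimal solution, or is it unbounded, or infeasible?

From the feasible point (3103/2649, 1310/2649), moving in the direction (0, 1) keeps every constraint satisfied while P increases without bound.

unbounded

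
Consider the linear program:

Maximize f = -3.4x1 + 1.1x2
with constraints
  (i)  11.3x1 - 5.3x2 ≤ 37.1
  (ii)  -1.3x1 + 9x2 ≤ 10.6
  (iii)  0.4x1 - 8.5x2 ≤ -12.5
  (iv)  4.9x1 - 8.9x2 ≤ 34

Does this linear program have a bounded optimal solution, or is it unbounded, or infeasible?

Feasible corners and f = -3.4x1 + 1.1x2:
  (39008/9481, 16801/9481) → f = -1141461/94810
  (12720/3131, 5203/3131) → f = -375247/31310
  (448/149, 1201/745) → f = -62949/7450
The feasible region has finitely many vertices and no improving ray; the maximum is -62949/7450 at (448/149, 1201/745).

bounded optimum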